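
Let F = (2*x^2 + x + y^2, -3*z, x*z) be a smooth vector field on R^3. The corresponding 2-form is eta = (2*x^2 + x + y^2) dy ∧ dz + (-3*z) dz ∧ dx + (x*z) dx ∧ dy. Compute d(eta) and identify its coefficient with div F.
d(eta) = (5*x + 1) dx ∧ dy ∧ dz; div F = 5*x + 1

For a 2-form in R^3 of the form above, applying d gives a 3-form with coefficient ∂P/∂x + ∂Q/∂y + ∂R/∂z:
  ∂P/∂x = 4*x + 1
  ∂Q/∂y = 0
  ∂R/∂z = x
Sum = 5*x + 1, which is exactly div F.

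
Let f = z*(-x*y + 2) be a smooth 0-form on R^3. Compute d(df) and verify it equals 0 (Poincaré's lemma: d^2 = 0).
d(df) = 0

Step 1: df = sum_i (∂f/∂x_i) dx_i = (-y*z) dx + (-x*z) dy + (-x*y + 2) dz.
Step 2: Apply d again. Using the 1-form formula, the coefficient of dx ∧ dy in d(df) is ∂^2 f/∂x ∂y - ∂^2 f/∂y ∂x = (-z) - (-z) = 0 (equality of mixed partials for smooth f).
Similarly for dx ∧ dz and dy ∧ dz — all coefficients vanish. So d(df) = 0.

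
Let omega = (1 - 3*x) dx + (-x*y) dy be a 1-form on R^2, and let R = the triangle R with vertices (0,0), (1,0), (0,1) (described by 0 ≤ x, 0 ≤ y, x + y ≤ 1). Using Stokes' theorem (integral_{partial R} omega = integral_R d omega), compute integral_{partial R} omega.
integral_(partial R) omega = -1/6

Stokes: integral_partial_R omega = integral_R d omega with d omega = (∂Q/∂x - ∂P/∂y) dx ∧ dy.
  ∂Q/∂x = -y
  ∂P/∂y = 0
  integrand = ∂Q/∂x - ∂P/∂y = -y.
Integrating over R: integral_0^1 integral_0^{1-x} (-y) dy dx = -1/6.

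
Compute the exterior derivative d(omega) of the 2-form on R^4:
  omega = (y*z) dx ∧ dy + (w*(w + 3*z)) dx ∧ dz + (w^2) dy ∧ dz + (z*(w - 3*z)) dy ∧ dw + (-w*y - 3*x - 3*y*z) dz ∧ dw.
d(omega) = (y) dx ∧ dy ∧ dz + (2*w + 3*z - 3) dx ∧ dz ∧ dw + (3*z) dy ∧ dz ∧ dw

For a 2-form omega = sum_{i<j} g_{ij} dx_i ∧ dx_j, the exterior derivative is
  d(omega) = sum_{i<j} d(g_{ij}) ∧ dx_i ∧ dx_j = sum_{i<j, k} (∂g_{ij}/∂x_k) dx_k ∧ dx_i ∧ dx_j.
Expand each term, using dx_k ∧ dx_i ∧ dx_j = sgn(permutation) dx_{(a)} ∧ dx_{(b)} ∧ dx_{(c)} with (a < b < c) sorted:
  d(y*z) includes (∂/∂z)(y*z) dz = (y) dz, which multiplied by dx ∧ dy gives (y) dx ∧ dy ∧ dz
  d(w*(w + 3*z)) includes (∂/∂w)(w*(w + 3*z)) dw = (2*w + 3*z) dw, which multiplied by dx ∧ dz gives (2*w + 3*z) dx ∧ dz ∧ dw
  d(w^2) includes (∂/∂w)(w^2) dw = (2*w) dw, which multiplied by dy ∧ dz gives (2*w) dy ∧ dz ∧ dw
  d(z*(w - 3*z)) includes (∂/∂z)(z*(w - 3*z)) dz = (w - 6*z) dz, which multiplied by dy ∧ dw gives (-w + 6*z) dy ∧ dz ∧ dw
  d(-w*y - 3*x - 3*y*z) includes (∂/∂x)(-w*y - 3*x - 3*y*z) dx = (-3) dx, which multiplied by dz ∧ dw gives (-3) dx ∧ dz ∧ dw
  d(-w*y - 3*x - 3*y*z) includes (∂/∂y)(-w*y - 3*x - 3*y*z) dy = (-w - 3*z) dy, which multiplied by dz ∧ dw gives (-w - 3*z) dy ∧ dz ∧ dw
Collecting like 3-forms: d(omega) = (y) dx ∧ dy ∧ dz + (2*w + 3*z - 3) dx ∧ dz ∧ dw + (3*z) dy ∧ dz ∧ dw.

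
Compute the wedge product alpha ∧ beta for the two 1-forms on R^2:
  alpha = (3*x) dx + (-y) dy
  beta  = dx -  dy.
alpha ∧ beta = (-3*x + y) dx ∧ dy

Distribute the wedge, using dx_i ∧ dx_j = -dx_j ∧ dx_i and dx_i ∧ dx_i = 0. For each pair (i, j) with i < j, the coefficient of dx_i ∧ dx_j in alpha ∧ beta is (alpha_i * beta_j - alpha_j * beta_i). Collecting: alpha ∧ beta = (-3*x + y) dx ∧ dy.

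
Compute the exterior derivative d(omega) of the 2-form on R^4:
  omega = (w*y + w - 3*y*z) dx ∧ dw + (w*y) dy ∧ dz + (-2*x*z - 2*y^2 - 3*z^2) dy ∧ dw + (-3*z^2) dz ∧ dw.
d(omega) = (-w + z) dx ∧ dy ∧ dw + (3*y) dx ∧ dz ∧ dw + (2*x + y + 6*z) dy ∧ dz ∧ dw

For a 2-form omega = sum_{i<j} g_{ij} dx_i ∧ dx_j, the exterior derivative is
  d(omega) = sum_{i<j} d(g_{ij}) ∧ dx_i ∧ dx_j = sum_{i<j, k} (∂g_{ij}/∂x_k) dx_k ∧ dx_i ∧ dx_j.
Expand each term, using dx_k ∧ dx_i ∧ dx_j = sgn(permutation) dx_{(a)} ∧ dx_{(b)} ∧ dx_{(c)} with (a < b < c) sorted:
  d(w*y + w - 3*y*z) includes (∂/∂y)(w*y + w - 3*y*z) dy = (w - 3*z) dy, which multiplied by dx ∧ dw gives (-w + 3*z) dx ∧ dy ∧ dw
  d(w*y + w - 3*y*z) includes (∂/∂z)(w*y + w - 3*y*z) dz = (-3*y) dz, which multiplied by dx ∧ dw gives (3*y) dx ∧ dz ∧ dw
  d(w*y) includes (∂/∂w)(w*y) dw = (y) dw, which multiplied by dy ∧ dz gives (y) dy ∧ dz ∧ dw
  d(-2*x*z - 2*y^2 - 3*z^2) includes (∂/∂x)(-2*x*z - 2*y^2 - 3*z^2) dx = (-2*z) dx, which multiplied by dy ∧ dw gives (-2*z) dx ∧ dy ∧ dw
  d(-2*x*z - 2*y^2 - 3*z^2) includes (∂/∂z)(-2*x*z - 2*y^2 - 3*z^2) dz = (-2*x - 6*z) dz, which multiplied by dy ∧ dw gives (2*x + 6*z) dy ∧ dz ∧ dw
Collecting like 3-forms: d(omega) = (-w + z) dx ∧ dy ∧ dw + (3*y) dx ∧ dz ∧ dw + (2*x + y + 6*z) dy ∧ dz ∧ dw.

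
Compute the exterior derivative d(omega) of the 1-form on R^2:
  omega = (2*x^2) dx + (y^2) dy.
d(omega) = 0

For a 1-form omega = sum_i f_i dx_i, the exterior derivative is
  d(omega) = sum_{i < j} (∂f_j/∂x_i - ∂f_i/∂x_j) dx_i ∧ dx_j.

Assembling: d(omega) = 0.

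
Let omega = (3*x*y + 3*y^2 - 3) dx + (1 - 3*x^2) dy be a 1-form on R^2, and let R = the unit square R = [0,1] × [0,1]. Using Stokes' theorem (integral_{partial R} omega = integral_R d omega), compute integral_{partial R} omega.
integral_(partial R) omega = -15/2

Stokes: integral_partial_R omega = integral_R d omega with d omega = (∂Q/∂x - ∂P/∂y) dx ∧ dy.
  ∂Q/∂x = -6*x
  ∂P/∂y = 3*x + 6*y
  integrand = ∂Q/∂x - ∂P/∂y = -9*x - 6*y.
Integrating over R: integral_0^1 integral_0^1 (-9*x - 6*y) dx dy = -15/2.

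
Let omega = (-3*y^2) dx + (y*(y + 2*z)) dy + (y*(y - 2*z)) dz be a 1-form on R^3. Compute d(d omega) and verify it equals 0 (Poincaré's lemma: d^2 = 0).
d(d omega) = 0

Step 1: d omega = sum_{i<j} (∂f_j/∂x_i - ∂f_i/∂x_j) dx_i ∧ dx_j:
  coeff of dx ∧ dy: 6*y
  coeff of dx ∧ dz: 0
  coeff of dy ∧ dz: -2*z
Step 2: Apply d again to each 2-form coefficient. The only possible 3-form in R^3 is dx ∧ dy ∧ dz, with coefficient
  ∂(coeff of dy∧dz)/∂x - ∂(coeff of dx∧dz)/∂y + ∂(coeff of dx∧dy)/∂z
  = ∂/∂x (-2*z) - ∂/∂y (0) + ∂/∂z (6*y).
Each of these terms simplifies to sums of mixed partials that cancel in pairs. The result is 0 (by equality of mixed partials for smooth functions — Schwarz / Clairaut).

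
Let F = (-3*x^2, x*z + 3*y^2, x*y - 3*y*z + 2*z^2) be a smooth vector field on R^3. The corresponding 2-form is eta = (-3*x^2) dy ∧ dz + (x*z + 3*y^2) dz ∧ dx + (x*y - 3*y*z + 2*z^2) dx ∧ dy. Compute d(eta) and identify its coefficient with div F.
d(eta) = (-6*x + 3*y + 4*z) dx ∧ dy ∧ dz; div F = -6*x + 3*y + 4*z

For a 2-form in R^3 of the form above, applying d gives a 3-form with coefficient ∂P/∂x + ∂Q/∂y + ∂R/∂z:
  ∂P/∂x = -6*x
  ∂Q/∂y = 6*y
  ∂R/∂z = -3*y + 4*z
Sum = -6*x + 3*y + 4*z, which is exactly div F.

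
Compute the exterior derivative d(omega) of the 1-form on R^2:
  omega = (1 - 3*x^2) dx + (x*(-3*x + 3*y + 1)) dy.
d(omega) = (-6*x + 3*y + 1) dx ∧ dy

For a 1-form omega = sum_i f_i dx_i, the exterior derivative is
  d(omega) = sum_{i < j} (∂f_j/∂x_i - ∂f_i/∂x_j) dx_i ∧ dx_j.
  coefficient of dx ∧ dy: ∂f_2/∂x - ∂f_1/∂y = ∂(x*(-3*x + 3*y + 1))/∂x - ∂(1 - 3*x^2)/∂y = -6*x + 3*y + 1
Assembling: d(omega) = (-6*x + 3*y + 1) dx ∧ dy.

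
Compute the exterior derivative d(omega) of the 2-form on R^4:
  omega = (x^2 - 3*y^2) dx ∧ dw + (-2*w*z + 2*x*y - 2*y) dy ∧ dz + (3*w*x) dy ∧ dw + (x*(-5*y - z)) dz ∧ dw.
d(omega) = (3*w + 6*y) dx ∧ dy ∧ dw + (2*y) dx ∧ dy ∧ dz + (-5*x - 2*z) dy ∧ dz ∧ dw + (-5*y - z) dx ∧ dz ∧ dw

For a 2-form omega = sum_{i<j} g_{ij} dx_i ∧ dx_j, the exterior derivative is
  d(omega) = sum_{i<j} d(g_{ij}) ∧ dx_i ∧ dx_j = sum_{i<j, k} (∂g_{ij}/∂x_k) dx_k ∧ dx_i ∧ dx_j.
Expand each term, using dx_k ∧ dx_i ∧ dx_j = sgn(permutation) dx_{(a)} ∧ dx_{(b)} ∧ dx_{(c)} with (a < b < c) sorted:
  d(x^2 - 3*y^2) includes (∂/∂y)(x^2 - 3*y^2) dy = (-6*y) dy, which multiplied by dx ∧ dw gives (6*y) dx ∧ dy ∧ dw
  d(-2*w*z + 2*x*y - 2*y) includes (∂/∂x)(-2*w*z + 2*x*y - 2*y) dx = (2*y) dx, which multiplied by dy ∧ dz gives (2*y) dx ∧ dy ∧ dz
  d(-2*w*z + 2*x*y - 2*y) includes (∂/∂w)(-2*w*z + 2*x*y - 2*y) dw = (-2*z) dw, which multiplied by dy ∧ dz gives (-2*z) dy ∧ dz ∧ dw
  d(3*w*x) includes (∂/∂x)(3*w*x) dx = (3*w) dx, which multiplied by dy ∧ dw gives (3*w) dx ∧ dy ∧ dw
  d(x*(-5*y - z)) includes (∂/∂x)(x*(-5*y - z)) dx = (-5*y - z) dx, which multiplied by dz ∧ dw gives (-5*y - z) dx ∧ dz ∧ dw
  d(x*(-5*y - z)) includes (∂/∂y)(x*(-5*y - z)) dy = (-5*x) dy, which multiplied by dz ∧ dw gives (-5*x) dy ∧ dz ∧ dw
Collecting like 3-forms: d(omega) = (3*w + 6*y) dx ∧ dy ∧ dw + (2*y) dx ∧ dy ∧ dz + (-5*x - 2*z) dy ∧ dz ∧ dw + (-5*y - z) dx ∧ dz ∧ dw.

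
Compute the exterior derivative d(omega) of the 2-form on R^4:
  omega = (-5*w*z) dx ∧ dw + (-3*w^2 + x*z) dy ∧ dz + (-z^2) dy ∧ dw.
d(omega) = (5*w) dx ∧ dz ∧ dw + (z) dx ∧ dy ∧ dz + (-6*w + 2*z) dy ∧ dz ∧ dw

For a 2-form omega = sum_{i<j} g_{ij} dx_i ∧ dx_j, the exterior derivative is
  d(omega) = sum_{i<j} d(g_{ij}) ∧ dx_i ∧ dx_j = sum_{i<j, k} (∂g_{ij}/∂x_k) dx_k ∧ dx_i ∧ dx_j.
Expand each term, using dx_k ∧ dx_i ∧ dx_j = sgn(permutation) dx_{(a)} ∧ dx_{(b)} ∧ dx_{(c)} with (a < b < c) sorted:
  d(-5*w*z) includes (∂/∂z)(-5*w*z) dz = (-5*w) dz, which multiplied by dx ∧ dw gives (5*w) dx ∧ dz ∧ dw
  d(-3*w^2 + x*z) includes (∂/∂x)(-3*w^2 + x*z) dx = (z) dx, which multiplied by dy ∧ dz gives (z) dx ∧ dy ∧ dz
  d(-3*w^2 + x*z) includes (∂/∂w)(-3*w^2 + x*z) dw = (-6*w) dw, which multiplied by dy ∧ dz gives (-6*w) dy ∧ dz ∧ dw
  d(-z^2) includes (∂/∂z)(-z^2) dz = (-2*z) dz, which multiplied by dy ∧ dw gives (2*z) dy ∧ dz ∧ dw
Collecting like 3-forms: d(omega) = (5*w) dx ∧ dz ∧ dw + (z) dx ∧ dy ∧ dz + (-6*w + 2*z) dy ∧ dz ∧ dw.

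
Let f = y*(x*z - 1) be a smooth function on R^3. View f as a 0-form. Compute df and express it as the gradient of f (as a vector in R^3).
df = (y*z) dx + (x*z - 1) dy + (x*y) dz; grad f = (y*z, x*z - 1, x*y)

For a 0-form f, d f = (∂f/∂x) dx + (∂f/∂y) dy + (∂f/∂z) dz. The components of the vector representation are exactly the entries of grad f in Cartesian coordinates:
  ∂f/∂x = y*z
  ∂f/∂y = x*z - 1
  ∂f/∂z = x*y.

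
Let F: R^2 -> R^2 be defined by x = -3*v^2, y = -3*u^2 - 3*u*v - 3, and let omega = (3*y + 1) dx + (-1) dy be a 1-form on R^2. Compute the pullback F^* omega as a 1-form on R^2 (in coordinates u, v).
F^* omega = (6*u + 3*v) du + (54*u^2*v + 54*u*v^2 + 3*u + 48*v) dv

Using F^*(f dg) = (f ∘ F) d(g ∘ F), substitute each coordinate x_i by F_i(u, v) in f_i, and replace dx_i by d F_i = (∂F_i/∂u) du + (∂F_i/∂v) dv.
  For the x component: f_1(F) = -9*u^2 - 9*u*v - 8; d F_1 = (0) du + (-6*v) dv
  For the y component: f_2(F) = -1; d F_2 = (-6*u - 3*v) du + (-3*u) dv
Combining and collecting du, dv coefficients:
  coeff of du: 6*u + 3*v
  coeff of dv: 54*u^2*v + 54*u*v^2 + 3*u + 48*v
F^* omega = (6*u + 3*v) du + (54*u^2*v + 54*u*v^2 + 3*u + 48*v) dv.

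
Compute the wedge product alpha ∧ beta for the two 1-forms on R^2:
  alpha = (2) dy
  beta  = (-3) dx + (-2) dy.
alpha ∧ beta = (6) dx ∧ dy

Distribute the wedge, using dx_i ∧ dx_j = -dx_j ∧ dx_i and dx_i ∧ dx_i = 0. For each pair (i, j) with i < j, the coefficient of dx_i ∧ dx_j in alpha ∧ beta is (alpha_i * beta_j - alpha_j * beta_i). Collecting: alpha ∧ beta = (6) dx ∧ dy.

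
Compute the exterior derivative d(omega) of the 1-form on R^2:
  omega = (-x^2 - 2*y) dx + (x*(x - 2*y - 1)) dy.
d(omega) = (2*x - 2*y + 1) dx ∧ dy

For a 1-form omega = sum_i f_i dx_i, the exterior derivative is
  d(omega) = sum_{i < j} (∂f_j/∂x_i - ∂f_i/∂x_j) dx_i ∧ dx_j.
  coefficient of dx ∧ dy: ∂f_2/∂x - ∂f_1/∂y = ∂(x*(x - 2*y - 1))/∂x - ∂(-x^2 - 2*y)/∂y = 2*x - 2*y + 1
Assembling: d(omega) = (2*x - 2*y + 1) dx ∧ dy.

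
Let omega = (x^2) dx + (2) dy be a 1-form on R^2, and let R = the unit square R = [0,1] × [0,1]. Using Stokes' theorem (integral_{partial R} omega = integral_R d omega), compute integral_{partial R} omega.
integral_(partial R) omega = 0

Stokes: integral_partial_R omega = integral_R d omega with d omega = (∂Q/∂x - ∂P/∂y) dx ∧ dy.
  ∂Q/∂x = 0
  ∂P/∂y = 0
  integrand = ∂Q/∂x - ∂P/∂y = 0.
Integrating over R: integral_0^1 integral_0^1 (0) dx dy = 0.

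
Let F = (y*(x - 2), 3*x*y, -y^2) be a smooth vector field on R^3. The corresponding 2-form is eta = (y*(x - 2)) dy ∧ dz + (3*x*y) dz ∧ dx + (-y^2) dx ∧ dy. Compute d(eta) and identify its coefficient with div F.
d(eta) = (3*x + y) dx ∧ dy ∧ dz; div F = 3*x + y

For a 2-form in R^3 of the form above, applying d gives a 3-form with coefficient ∂P/∂x + ∂Q/∂y + ∂R/∂z:
  ∂P/∂x = y
  ∂Q/∂y = 3*x
  ∂R/∂z = 0
Sum = 3*x + y, which is exactly div F.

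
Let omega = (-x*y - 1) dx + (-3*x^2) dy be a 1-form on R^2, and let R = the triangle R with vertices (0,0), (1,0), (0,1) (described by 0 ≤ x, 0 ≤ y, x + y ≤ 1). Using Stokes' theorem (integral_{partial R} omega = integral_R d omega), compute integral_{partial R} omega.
integral_(partial R) omega = -5/6

Stokes: integral_partial_R omega = integral_R d omega with d omega = (∂Q/∂x - ∂P/∂y) dx ∧ dy.
  ∂Q/∂x = -6*x
  ∂P/∂y = -x
  integrand = ∂Q/∂x - ∂P/∂y = -5*x.
Integrating over R: integral_0^1 integral_0^{1-x} (-5*x) dy dx = -5/6.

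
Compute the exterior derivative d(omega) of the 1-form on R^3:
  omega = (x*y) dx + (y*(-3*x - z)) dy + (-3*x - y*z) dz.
d(omega) = (-x - 3*y) dx ∧ dy + (-3) dx ∧ dz + (y - z) dy ∧ dz

For a 1-form omega = sum_i f_i dx_i, the exterior derivative is
  d(omega) = sum_{i < j} (∂f_j/∂x_i - ∂f_i/∂x_j) dx_i ∧ dx_j.
  coefficient of dx ∧ dy: ∂f_2/∂x - ∂f_1/∂y = ∂(y*(-3*x - z))/∂x - ∂(x*y)/∂y = -x - 3*y
  coefficient of dx ∧ dz: ∂f_3/∂x - ∂f_1/∂z = ∂(-3*x - y*z)/∂x - ∂(x*y)/∂z = -3
  coefficient of dy ∧ dz: ∂f_3/∂y - ∂f_2/∂z = ∂(-3*x - y*z)/∂y - ∂(y*(-3*x - z))/∂z = y - z
Assembling: d(omega) = (-x - 3*y) dx ∧ dy + (-3) dx ∧ dz + (y - z) dy ∧ dz.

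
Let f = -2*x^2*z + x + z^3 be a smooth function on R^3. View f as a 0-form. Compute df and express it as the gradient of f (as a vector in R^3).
df = (-4*x*z + 1) dx + (0) dy + (-2*x^2 + 3*z^2) dz; grad f = (-4*x*z + 1, 0, -2*x^2 + 3*z^2)

For a 0-form f, d f = (∂f/∂x) dx + (∂f/∂y) dy + (∂f/∂z) dz. The components of the vector representation are exactly the entries of grad f in Cartesian coordinates:
  ∂f/∂x = -4*x*z + 1
  ∂f/∂y = 0
  ∂f/∂z = -2*x^2 + 3*z^2.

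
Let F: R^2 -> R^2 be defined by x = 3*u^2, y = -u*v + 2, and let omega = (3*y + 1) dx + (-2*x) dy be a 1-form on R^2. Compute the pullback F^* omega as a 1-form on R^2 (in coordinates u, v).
F^* omega = (6*u*(-2*u*v + 7)) du + (6*u^3) dv

Using F^*(f dg) = (f ∘ F) d(g ∘ F), substitute each coordinate x_i by F_i(u, v) in f_i, and replace dx_i by d F_i = (∂F_i/∂u) du + (∂F_i/∂v) dv.
  For the x component: f_1(F) = -3*u*v + 7; d F_1 = (6*u) du + (0) dv
  For the y component: f_2(F) = -6*u^2; d F_2 = (-v) du + (-u) dv
Combining and collecting du, dv coefficients:
  coeff of du: 6*u*(-2*u*v + 7)
  coeff of dv: 6*u^3
F^* omega = (6*u*(-2*u*v + 7)) du + (6*u^3) dv.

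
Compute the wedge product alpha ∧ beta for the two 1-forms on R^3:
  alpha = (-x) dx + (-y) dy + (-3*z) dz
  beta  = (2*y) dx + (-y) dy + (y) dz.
alpha ∧ beta = (y*(x + 2*y)) dx ∧ dy + (y*(-x + 6*z)) dx ∧ dz + (-y*(y + 3*z)) dy ∧ dz

Distribute the wedge, using dx_i ∧ dx_j = -dx_j ∧ dx_i and dx_i ∧ dx_i = 0. For each pair (i, j) with i < j, the coefficient of dx_i ∧ dx_j in alpha ∧ beta is (alpha_i * beta_j - alpha_j * beta_i). Collecting: alpha ∧ beta = (y*(x + 2*y)) dx ∧ dy + (y*(-x + 6*z)) dx ∧ dz + (-y*(y + 3*z)) dy ∧ dz.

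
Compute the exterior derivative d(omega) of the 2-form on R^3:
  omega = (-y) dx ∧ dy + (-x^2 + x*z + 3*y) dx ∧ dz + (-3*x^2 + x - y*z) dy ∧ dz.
d(omega) = (-6*x - 2) dx ∧ dy ∧ dz

For a 2-form omega = sum_{i<j} g_{ij} dx_i ∧ dx_j, the exterior derivative is
  d(omega) = sum_{i<j} d(g_{ij}) ∧ dx_i ∧ dx_j = sum_{i<j, k} (∂g_{ij}/∂x_k) dx_k ∧ dx_i ∧ dx_j.
Expand each term, using dx_k ∧ dx_i ∧ dx_j = sgn(permutation) dx_{(a)} ∧ dx_{(b)} ∧ dx_{(c)} with (a < b < c) sorted:
  d(-x^2 + x*z + 3*y) includes (∂/∂y)(-x^2 + x*z + 3*y) dy = (3) dy, which multiplied by dx ∧ dz gives (-3) dx ∧ dy ∧ dz
  d(-3*x^2 + x - y*z) includes (∂/∂x)(-3*x^2 + x - y*z) dx = (1 - 6*x) dx, which multiplied by dy ∧ dz gives (1 - 6*x) dx ∧ dy ∧ dz
Collecting like 3-forms: d(omega) = (-6*x - 2) dx ∧ dy ∧ dz.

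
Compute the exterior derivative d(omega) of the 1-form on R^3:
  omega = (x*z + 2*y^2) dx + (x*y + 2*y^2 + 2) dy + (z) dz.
d(omega) = (-3*y) dx ∧ dy + (-x) dx ∧ dz

For a 1-form omega = sum_i f_i dx_i, the exterior derivative is
  d(omega) = sum_{i < j} (∂f_j/∂x_i - ∂f_i/∂x_j) dx_i ∧ dx_j.
  coefficient of dx ∧ dy: ∂f_2/∂x - ∂f_1/∂y = ∂(x*y + 2*y^2 + 2)/∂x - ∂(x*z + 2*y^2)/∂y = -3*y
  coefficient of dx ∧ dz: ∂f_3/∂x - ∂f_1/∂z = ∂(z)/∂x - ∂(x*z + 2*y^2)/∂z = -x
Assembling: d(omega) = (-3*y) dx ∧ dy + (-x) dx ∧ dz.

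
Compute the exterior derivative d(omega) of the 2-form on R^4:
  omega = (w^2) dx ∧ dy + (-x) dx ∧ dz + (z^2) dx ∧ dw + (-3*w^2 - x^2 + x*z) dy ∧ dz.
d(omega) = (2*w) dx ∧ dy ∧ dw + (-2*z) dx ∧ dz ∧ dw + (-2*x + z) dx ∧ dy ∧ dz + (-6*w) dy ∧ dz ∧ dw

For a 2-form omega = sum_{i<j} g_{ij} dx_i ∧ dx_j, the exterior derivative is
  d(omega) = sum_{i<j} d(g_{ij}) ∧ dx_i ∧ dx_j = sum_{i<j, k} (∂g_{ij}/∂x_k) dx_k ∧ dx_i ∧ dx_j.
Expand each term, using dx_k ∧ dx_i ∧ dx_j = sgn(permutation) dx_{(a)} ∧ dx_{(b)} ∧ dx_{(c)} with (a < b < c) sorted:
  d(w^2) includes (∂/∂w)(w^2) dw = (2*w) dw, which multiplied by dx ∧ dy gives (2*w) dx ∧ dy ∧ dw
  d(z^2) includes (∂/∂z)(z^2) dz = (2*z) dz, which multiplied by dx ∧ dw gives (-2*z) dx ∧ dz ∧ dw
  d(-3*w^2 - x^2 + x*z) includes (∂/∂x)(-3*w^2 - x^2 + x*z) dx = (-2*x + z) dx, which multiplied by dy ∧ dz gives (-2*x + z) dx ∧ dy ∧ dz
  d(-3*w^2 - x^2 + x*z) includes (∂/∂w)(-3*w^2 - x^2 + x*z) dw = (-6*w) dw, which multiplied by dy ∧ dz gives (-6*w) dy ∧ dz ∧ dw
Collecting like 3-forms: d(omega) = (2*w) dx ∧ dy ∧ dw + (-2*z) dx ∧ dz ∧ dw + (-2*x + z) dx ∧ dy ∧ dz + (-6*w) dy ∧ dz ∧ dw.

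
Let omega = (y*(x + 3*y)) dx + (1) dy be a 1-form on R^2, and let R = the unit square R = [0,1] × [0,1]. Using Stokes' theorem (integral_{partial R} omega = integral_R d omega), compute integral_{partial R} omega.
integral_(partial R) omega = -7/2

Stokes: integral_partial_R omega = integral_R d omega with d omega = (∂Q/∂x - ∂P/∂y) dx ∧ dy.
  ∂Q/∂x = 0
  ∂P/∂y = x + 6*y
  integrand = ∂Q/∂x - ∂P/∂y = -x - 6*y.
Integrating over R: integral_0^1 integral_0^1 (-x - 6*y) dx dy = -7/2.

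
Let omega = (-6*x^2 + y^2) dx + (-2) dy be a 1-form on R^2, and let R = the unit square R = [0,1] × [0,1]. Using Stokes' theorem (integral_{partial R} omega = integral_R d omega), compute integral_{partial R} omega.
integral_(partial R) omega = -1

Stokes: integral_partial_R omega = integral_R d omega with d omega = (∂Q/∂x - ∂P/∂y) dx ∧ dy.
  ∂Q/∂x = 0
  ∂P/∂y = 2*y
  integrand = ∂Q/∂x - ∂P/∂y = -2*y.
Integrating over R: integral_0^1 integral_0^1 (-2*y) dx dy = -1.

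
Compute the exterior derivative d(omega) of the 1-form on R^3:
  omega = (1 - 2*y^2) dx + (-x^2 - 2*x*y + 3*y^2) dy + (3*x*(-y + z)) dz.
d(omega) = (-2*x + 2*y) dx ∧ dy + (-3*y + 3*z) dx ∧ dz + (-3*x) dy ∧ dz

For a 1-form omega = sum_i f_i dx_i, the exterior derivative is
  d(omega) = sum_{i < j} (∂f_j/∂x_i - ∂f_i/∂x_j) dx_i ∧ dx_j.
  coefficient of dx ∧ dy: ∂f_2/∂x - ∂f_1/∂y = ∂(-x^2 - 2*x*y + 3*y^2)/∂x - ∂(1 - 2*y^2)/∂y = -2*x + 2*y
  coefficient of dx ∧ dz: ∂f_3/∂x - ∂f_1/∂z = ∂(3*x*(-y + z))/∂x - ∂(1 - 2*y^2)/∂z = -3*y + 3*z
  coefficient of dy ∧ dz: ∂f_3/∂y - ∂f_2/∂z = ∂(3*x*(-y + z))/∂y - ∂(-x^2 - 2*x*y + 3*y^2)/∂z = -3*x
Assembling: d(omega) = (-2*x + 2*y) dx ∧ dy + (-3*y + 3*z) dx ∧ dz + (-3*x) dy ∧ dz.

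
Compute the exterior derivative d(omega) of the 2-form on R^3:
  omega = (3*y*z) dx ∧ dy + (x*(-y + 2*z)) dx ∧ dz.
d(omega) = (x + 3*y) dx ∧ dy ∧ dz

For a 2-form omega = sum_{i<j} g_{ij} dx_i ∧ dx_j, the exterior derivative is
  d(omega) = sum_{i<j} d(g_{ij}) ∧ dx_i ∧ dx_j = sum_{i<j, k} (∂g_{ij}/∂x_k) dx_k ∧ dx_i ∧ dx_j.
Expand each term, using dx_k ∧ dx_i ∧ dx_j = sgn(permutation) dx_{(a)} ∧ dx_{(b)} ∧ dx_{(c)} with (a < b < c) sorted:
  d(3*y*z) includes (∂/∂z)(3*y*z) dz = (3*y) dz, which multiplied by dx ∧ dy gives (3*y) dx ∧ dy ∧ dz
  d(x*(-y + 2*z)) includes (∂/∂y)(x*(-y + 2*z)) dy = (-x) dy, which multiplied by dx ∧ dz gives (x) dx ∧ dy ∧ dz
Collecting like 3-forms: d(omega) = (x + 3*y) dx ∧ dy ∧ dz.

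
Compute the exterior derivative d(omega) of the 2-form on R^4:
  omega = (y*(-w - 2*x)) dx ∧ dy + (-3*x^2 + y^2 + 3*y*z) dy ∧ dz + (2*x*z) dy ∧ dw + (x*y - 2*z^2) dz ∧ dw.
d(omega) = (-y + 2*z) dx ∧ dy ∧ dw + (-6*x) dx ∧ dy ∧ dz + (-x) dy ∧ dz ∧ dw + (y) dx ∧ dz ∧ dw

For a 2-form omega = sum_{i<j} g_{ij} dx_i ∧ dx_j, the exterior derivative is
  d(omega) = sum_{i<j} d(g_{ij}) ∧ dx_i ∧ dx_j = sum_{i<j, k} (∂g_{ij}/∂x_k) dx_k ∧ dx_i ∧ dx_j.
Expand each term, using dx_k ∧ dx_i ∧ dx_j = sgn(permutation) dx_{(a)} ∧ dx_{(b)} ∧ dx_{(c)} with (a < b < c) sorted:
  d(y*(-w - 2*x)) includes (∂/∂w)(y*(-w - 2*x)) dw = (-y) dw, which multiplied by dx ∧ dy gives (-y) dx ∧ dy ∧ dw
  d(-3*x^2 + y^2 + 3*y*z) includes (∂/∂x)(-3*x^2 + y^2 + 3*y*z) dx = (-6*x) dx, which multiplied by dy ∧ dz gives (-6*x) dx ∧ dy ∧ dz
  d(2*x*z) includes (∂/∂x)(2*x*z) dx = (2*z) dx, which multiplied by dy ∧ dw gives (2*z) dx ∧ dy ∧ dw
  d(2*x*z) includes (∂/∂z)(2*x*z) dz = (2*x) dz, which multiplied by dy ∧ dw gives (-2*x) dy ∧ dz ∧ dw
  d(x*y - 2*z^2) includes (∂/∂x)(x*y - 2*z^2) dx = (y) dx, which multiplied by dz ∧ dw gives (y) dx ∧ dz ∧ dw
  d(x*y - 2*z^2) includes (∂/∂y)(x*y - 2*z^2) dy = (x) dy, which multiplied by dz ∧ dw gives (x) dy ∧ dz ∧ dw
Collecting like 3-forms: d(omega) = (-y + 2*z) dx ∧ dy ∧ dw + (-6*x) dx ∧ dy ∧ dz + (-x) dy ∧ dz ∧ dw + (y) dx ∧ dz ∧ dw.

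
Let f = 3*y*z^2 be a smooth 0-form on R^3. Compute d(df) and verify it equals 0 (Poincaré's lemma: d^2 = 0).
d(df) = 0

Step 1: df = sum_i (∂f/∂x_i) dx_i = (0) dx + (3*z^2) dy + (6*y*z) dz.
Step 2: Apply d again. Using the 1-form formula, the coefficient of dx ∧ dy in d(df) is ∂^2 f/∂x ∂y - ∂^2 f/∂y ∂x = (0) - (0) = 0 (equality of mixed partials for smooth f).
Similarly for dx ∧ dz and dy ∧ dz — all coefficients vanish. So d(df) = 0.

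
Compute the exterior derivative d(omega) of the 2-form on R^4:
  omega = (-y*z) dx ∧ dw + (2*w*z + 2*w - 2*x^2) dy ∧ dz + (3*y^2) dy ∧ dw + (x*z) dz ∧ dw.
d(omega) = (z) dx ∧ dy ∧ dw + (y + z) dx ∧ dz ∧ dw + (-4*x) dx ∧ dy ∧ dz + (2*z + 2) dy ∧ dz ∧ dw

For a 2-form omega = sum_{i<j} g_{ij} dx_i ∧ dx_j, the exterior derivative is
  d(omega) = sum_{i<j} d(g_{ij}) ∧ dx_i ∧ dx_j = sum_{i<j, k} (∂g_{ij}/∂x_k) dx_k ∧ dx_i ∧ dx_j.
Expand each term, using dx_k ∧ dx_i ∧ dx_j = sgn(permutation) dx_{(a)} ∧ dx_{(b)} ∧ dx_{(c)} with (a < b < c) sorted:
  d(-y*z) includes (∂/∂y)(-y*z) dy = (-z) dy, which multiplied by dx ∧ dw gives (z) dx ∧ dy ∧ dw
  d(-y*z) includes (∂/∂z)(-y*z) dz = (-y) dz, which multiplied by dx ∧ dw gives (y) dx ∧ dz ∧ dw
  d(2*w*z + 2*w - 2*x^2) includes (∂/∂x)(2*w*z + 2*w - 2*x^2) dx = (-4*x) dx, which multiplied by dy ∧ dz gives (-4*x) dx ∧ dy ∧ dz
  d(2*w*z + 2*w - 2*x^2) includes (∂/∂w)(2*w*z + 2*w - 2*x^2) dw = (2*z + 2) dw, which multiplied by dy ∧ dz gives (2*z + 2) dy ∧ dz ∧ dw
  d(x*z) includes (∂/∂x)(x*z) dx = (z) dx, which multiplied by dz ∧ dw gives (z) dx ∧ dz ∧ dw
Collecting like 3-forms: d(omega) = (z) dx ∧ dy ∧ dw + (y + z) dx ∧ dz ∧ dw + (-4*x) dx ∧ dy ∧ dz + (2*z + 2) dy ∧ dz ∧ dw.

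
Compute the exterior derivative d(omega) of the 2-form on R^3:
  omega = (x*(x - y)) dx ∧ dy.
d(omega) = 0

For a 2-form omega = sum_{i<j} g_{ij} dx_i ∧ dx_j, the exterior derivative is
  d(omega) = sum_{i<j} d(g_{ij}) ∧ dx_i ∧ dx_j = sum_{i<j, k} (∂g_{ij}/∂x_k) dx_k ∧ dx_i ∧ dx_j.
Expand each term, using dx_k ∧ dx_i ∧ dx_j = sgn(permutation) dx_{(a)} ∧ dx_{(b)} ∧ dx_{(c)} with (a < b < c) sorted:

Collecting like 3-forms: d(omega) = 0.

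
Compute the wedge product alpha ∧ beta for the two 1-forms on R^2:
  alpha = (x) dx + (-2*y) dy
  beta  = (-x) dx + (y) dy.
alpha ∧ beta = (-x*y) dx ∧ dy

Distribute the wedge, using dx_i ∧ dx_j = -dx_j ∧ dx_i and dx_i ∧ dx_i = 0. For each pair (i, j) with i < j, the coefficient of dx_i ∧ dx_j in alpha ∧ beta is (alpha_i * beta_j - alpha_j * beta_i). Collecting: alpha ∧ beta = (-x*y) dx ∧ dy.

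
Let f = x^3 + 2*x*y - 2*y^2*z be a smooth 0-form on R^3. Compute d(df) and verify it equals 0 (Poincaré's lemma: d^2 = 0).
d(df) = 0

Step 1: df = sum_i (∂f/∂x_i) dx_i = (3*x^2 + 2*y) dx + (2*x - 4*y*z) dy + (-2*y^2) dz.
Step 2: Apply d again. Using the 1-form formula, the coefficient of dx ∧ dy in d(df) is ∂^2 f/∂x ∂y - ∂^2 f/∂y ∂x = (2) - (2) = 0 (equality of mixed partials for smooth f).
Similarly for dx ∧ dz and dy ∧ dz — all coefficients vanish. So d(df) = 0.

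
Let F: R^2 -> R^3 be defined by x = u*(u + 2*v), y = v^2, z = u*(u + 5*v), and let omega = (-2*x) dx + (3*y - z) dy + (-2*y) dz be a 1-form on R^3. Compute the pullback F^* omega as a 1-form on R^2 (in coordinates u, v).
F^* omega = (-4*u^3 - 12*u^2*v - 12*u*v^2 - 10*v^3) du + (-4*u^3 - 10*u^2*v - 20*u*v^2 + 6*v^3) dv

Using F^*(f dg) = (f ∘ F) d(g ∘ F), substitute each coordinate x_i by F_i(u, v) in f_i, and replace dx_i by d F_i = (∂F_i/∂u) du + (∂F_i/∂v) dv.
  For the x component: f_1(F) = 2*u*(-u - 2*v); d F_1 = (2*u + 2*v) du + (2*u) dv
  For the y component: f_2(F) = -u^2 - 5*u*v + 3*v^2; d F_2 = (0) du + (2*v) dv
  For the z component: f_3(F) = -2*v^2; d F_3 = (2*u + 5*v) du + (5*u) dv
Combining and collecting du, dv coefficients:
  coeff of du: -4*u^3 - 12*u^2*v - 12*u*v^2 - 10*v^3
  coeff of dv: -4*u^3 - 10*u^2*v - 20*u*v^2 + 6*v^3
F^* omega = (-4*u^3 - 12*u^2*v - 12*u*v^2 - 10*v^3) du + (-4*u^3 - 10*u^2*v - 20*u*v^2 + 6*v^3) dv.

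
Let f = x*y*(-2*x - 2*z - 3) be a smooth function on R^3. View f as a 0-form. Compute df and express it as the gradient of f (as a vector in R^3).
df = (y*(-4*x - 2*z - 3)) dx + (x*(-2*x - 2*z - 3)) dy + (-2*x*y) dz; grad f = (y*(-4*x - 2*z - 3), x*(-2*x - 2*z - 3), -2*x*y)

For a 0-form f, d f = (∂f/∂x) dx + (∂f/∂y) dy + (∂f/∂z) dz. The components of the vector representation are exactly the entries of grad f in Cartesian coordinates:
  ∂f/∂x = y*(-4*x - 2*z - 3)
  ∂f/∂y = x*(-2*x - 2*z - 3)
  ∂f/∂z = -2*x*y.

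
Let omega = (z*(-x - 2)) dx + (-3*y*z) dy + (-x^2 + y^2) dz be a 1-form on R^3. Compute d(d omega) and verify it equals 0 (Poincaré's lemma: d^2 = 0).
d(d omega) = 0

Step 1: d omega = sum_{i<j} (∂f_j/∂x_i - ∂f_i/∂x_j) dx_i ∧ dx_j:
  coeff of dx ∧ dy: 0
  coeff of dx ∧ dz: 2 - x
  coeff of dy ∧ dz: 5*y
Step 2: Apply d again to each 2-form coefficient. The only possible 3-form in R^3 is dx ∧ dy ∧ dz, with coefficient
  ∂(coeff of dy∧dz)/∂x - ∂(coeff of dx∧dz)/∂y + ∂(coeff of dx∧dy)/∂z
  = ∂/∂x (5*y) - ∂/∂y (2 - x) + ∂/∂z (0).
Each of these terms simplifies to sums of mixed partials that cancel in pairs. The result is 0 (by equality of mixed partials for smooth functions — Schwarz / Clairaut).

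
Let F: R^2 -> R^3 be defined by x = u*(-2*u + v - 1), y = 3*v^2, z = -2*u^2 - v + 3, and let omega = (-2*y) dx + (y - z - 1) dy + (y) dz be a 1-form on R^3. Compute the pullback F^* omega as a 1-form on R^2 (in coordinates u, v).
F^* omega = (6*v^2*(2*u - v + 1)) du + (3*v*(4*u^2 - 2*u*v + 6*v^2 + v - 8)) dv

Using F^*(f dg) = (f ∘ F) d(g ∘ F), substitute each coordinate x_i by F_i(u, v) in f_i, and replace dx_i by d F_i = (∂F_i/∂u) du + (∂F_i/∂v) dv.
  For the x component: f_1(F) = -6*v^2; d F_1 = (-4*u + v - 1) du + (u) dv
  For the y component: f_2(F) = 2*u^2 + 3*v^2 + v - 4; d F_2 = (0) du + (6*v) dv
  For the z component: f_3(F) = 3*v^2; d F_3 = (-4*u) du + (-1) dv
Combining and collecting du, dv coefficients:
  coeff of du: 6*v^2*(2*u - v + 1)
  coeff of dv: 3*v*(4*u^2 - 2*u*v + 6*v^2 + v - 8)
F^* omega = (6*v^2*(2*u - v + 1)) du + (3*v*(4*u^2 - 2*u*v + 6*v^2 + v - 8)) dv.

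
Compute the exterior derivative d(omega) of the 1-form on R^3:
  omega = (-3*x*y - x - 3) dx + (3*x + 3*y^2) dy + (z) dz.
d(omega) = (3*x + 3) dx ∧ dy

For a 1-form omega = sum_i f_i dx_i, the exterior derivative is
  d(omega) = sum_{i < j} (∂f_j/∂x_i - ∂f_i/∂x_j) dx_i ∧ dx_j.
  coefficient of dx ∧ dy: ∂f_2/∂x - ∂f_1/∂y = ∂(3*x + 3*y^2)/∂x - ∂(-3*x*y - x - 3)/∂y = 3*x + 3
Assembling: d(omega) = (3*x + 3) dx ∧ dy.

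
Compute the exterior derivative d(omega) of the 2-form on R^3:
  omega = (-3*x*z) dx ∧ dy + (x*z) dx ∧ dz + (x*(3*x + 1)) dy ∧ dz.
d(omega) = (3*x + 1) dx ∧ dy ∧ dz

For a 2-form omega = sum_{i<j} g_{ij} dx_i ∧ dx_j, the exterior derivative is
  d(omega) = sum_{i<j} d(g_{ij}) ∧ dx_i ∧ dx_j = sum_{i<j, k} (∂g_{ij}/∂x_k) dx_k ∧ dx_i ∧ dx_j.
Expand each term, using dx_k ∧ dx_i ∧ dx_j = sgn(permutation) dx_{(a)} ∧ dx_{(b)} ∧ dx_{(c)} with (a < b < c) sorted:
  d(-3*x*z) includes (∂/∂z)(-3*x*z) dz = (-3*x) dz, which multiplied by dx ∧ dy gives (-3*x) dx ∧ dy ∧ dz
  d(x*(3*x + 1)) includes (∂/∂x)(x*(3*x + 1)) dx = (6*x + 1) dx, which multiplied by dy ∧ dz gives (6*x + 1) dx ∧ dy ∧ dz
Collecting like 3-forms: d(omega) = (3*x + 1) dx ∧ dy ∧ dz.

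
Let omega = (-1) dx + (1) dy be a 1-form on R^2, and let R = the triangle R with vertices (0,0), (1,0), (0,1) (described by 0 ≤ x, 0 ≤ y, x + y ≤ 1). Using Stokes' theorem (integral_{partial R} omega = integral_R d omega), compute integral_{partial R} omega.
integral_(partial R) omega = 0

Stokes: integral_partial_R omega = integral_R d omega with d omega = (∂Q/∂x - ∂P/∂y) dx ∧ dy.
  ∂Q/∂x = 0
  ∂P/∂y = 0
  integrand = ∂Q/∂x - ∂P/∂y = 0.
Integrating over R: integral_0^1 integral_0^{1-x} (0) dy dx = 0.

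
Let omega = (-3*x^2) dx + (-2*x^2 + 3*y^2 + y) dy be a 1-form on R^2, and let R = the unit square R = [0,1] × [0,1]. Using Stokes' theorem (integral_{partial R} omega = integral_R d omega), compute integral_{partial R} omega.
integral_(partial R) omega = -2

Stokes: integral_partial_R omega = integral_R d omega with d omega = (∂Q/∂x - ∂P/∂y) dx ∧ dy.
  ∂Q/∂x = -4*x
  ∂P/∂y = 0
  integrand = ∂Q/∂x - ∂P/∂y = -4*x.
Integrating over R: integral_0^1 integral_0^1 (-4*x) dx dy = -2.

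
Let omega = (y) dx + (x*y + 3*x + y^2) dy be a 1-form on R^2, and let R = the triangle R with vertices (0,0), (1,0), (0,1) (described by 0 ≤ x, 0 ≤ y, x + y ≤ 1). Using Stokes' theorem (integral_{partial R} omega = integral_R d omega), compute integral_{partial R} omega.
integral_(partial R) omega = 7/6

Stokes: integral_partial_R omega = integral_R d omega with d omega = (∂Q/∂x - ∂P/∂y) dx ∧ dy.
  ∂Q/∂x = y + 3
  ∂P/∂y = 1
  integrand = ∂Q/∂x - ∂P/∂y = y + 2.
Integrating over R: integral_0^1 integral_0^{1-x} (y + 2) dy dx = 7/6.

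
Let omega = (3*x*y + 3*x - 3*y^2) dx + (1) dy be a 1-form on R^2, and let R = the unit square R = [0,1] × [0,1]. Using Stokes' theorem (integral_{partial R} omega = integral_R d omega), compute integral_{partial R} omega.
integral_(partial R) omega = 3/2

Stokes: integral_partial_R omega = integral_R d omega with d omega = (∂Q/∂x - ∂P/∂y) dx ∧ dy.
  ∂Q/∂x = 0
  ∂P/∂y = 3*x - 6*y
  integrand = ∂Q/∂x - ∂P/∂y = -3*x + 6*y.
Integrating over R: integral_0^1 integral_0^1 (-3*x + 6*y) dx dy = 3/2.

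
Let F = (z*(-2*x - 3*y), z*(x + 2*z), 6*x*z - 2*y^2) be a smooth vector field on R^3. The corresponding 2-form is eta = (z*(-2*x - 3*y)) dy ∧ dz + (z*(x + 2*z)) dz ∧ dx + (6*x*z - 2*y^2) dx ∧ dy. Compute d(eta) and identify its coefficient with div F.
d(eta) = (6*x - 2*z) dx ∧ dy ∧ dz; div F = 6*x - 2*z

For a 2-form in R^3 of the form above, applying d gives a 3-form with coefficient ∂P/∂x + ∂Q/∂y + ∂R/∂z:
  ∂P/∂x = -2*z
  ∂Q/∂y = 0
  ∂R/∂z = 6*x
Sum = 6*x - 2*z, which is exactly div F.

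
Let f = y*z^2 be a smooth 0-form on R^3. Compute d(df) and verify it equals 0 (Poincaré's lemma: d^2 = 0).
d(df) = 0

Step 1: df = sum_i (∂f/∂x_i) dx_i = (0) dx + (z^2) dy + (2*y*z) dz.
Step 2: Apply d again. Using the 1-form formula, the coefficient of dx ∧ dy in d(df) is ∂^2 f/∂x ∂y - ∂^2 f/∂y ∂x = (0) - (0) = 0 (equality of mixed partials for smooth f).
Similarly for dx ∧ dz and dy ∧ dz — all coefficients vanish. So d(df) = 0.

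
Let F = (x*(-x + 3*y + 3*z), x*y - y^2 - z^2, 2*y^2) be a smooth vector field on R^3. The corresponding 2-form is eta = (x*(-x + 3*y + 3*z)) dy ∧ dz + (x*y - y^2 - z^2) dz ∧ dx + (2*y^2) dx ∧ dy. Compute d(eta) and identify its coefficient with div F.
d(eta) = (-x + y + 3*z) dx ∧ dy ∧ dz; div F = -x + y + 3*z

For a 2-form in R^3 of the form above, applying d gives a 3-form with coefficient ∂P/∂x + ∂Q/∂y + ∂R/∂z:
  ∂P/∂x = -2*x + 3*y + 3*z
  ∂Q/∂y = x - 2*y
  ∂R/∂z = 0
Sum = -x + y + 3*z, which is exactly div F.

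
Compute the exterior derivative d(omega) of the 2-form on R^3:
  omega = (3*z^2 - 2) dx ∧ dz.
d(omega) = 0

For a 2-form omega = sum_{i<j} g_{ij} dx_i ∧ dx_j, the exterior derivative is
  d(omega) = sum_{i<j} d(g_{ij}) ∧ dx_i ∧ dx_j = sum_{i<j, k} (∂g_{ij}/∂x_k) dx_k ∧ dx_i ∧ dx_j.
Expand each term, using dx_k ∧ dx_i ∧ dx_j = sgn(permutation) dx_{(a)} ∧ dx_{(b)} ∧ dx_{(c)} with (a < b < c) sorted:

Collecting like 3-forms: d(omega) = 0.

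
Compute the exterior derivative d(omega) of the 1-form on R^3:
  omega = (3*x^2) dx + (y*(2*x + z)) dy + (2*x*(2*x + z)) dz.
d(omega) = (2*y) dx ∧ dy + (8*x + 2*z) dx ∧ dz + (-y) dy ∧ dz

For a 1-form omega = sum_i f_i dx_i, the exterior derivative is
  d(omega) = sum_{i < j} (∂f_j/∂x_i - ∂f_i/∂x_j) dx_i ∧ dx_j.
  coefficient of dx ∧ dy: ∂f_2/∂x - ∂f_1/∂y = ∂(y*(2*x + z))/∂x - ∂(3*x^2)/∂y = 2*y
  coefficient of dx ∧ dz: ∂f_3/∂x - ∂f_1/∂z = ∂(2*x*(2*x + z))/∂x - ∂(3*x^2)/∂z = 8*x + 2*z
  coefficient of dy ∧ dz: ∂f_3/∂y - ∂f_2/∂z = ∂(2*x*(2*x + z))/∂y - ∂(y*(2*x + z))/∂z = -y
Assembling: d(omega) = (2*y) dx ∧ dy + (8*x + 2*z) dx ∧ dz + (-y) dy ∧ dz.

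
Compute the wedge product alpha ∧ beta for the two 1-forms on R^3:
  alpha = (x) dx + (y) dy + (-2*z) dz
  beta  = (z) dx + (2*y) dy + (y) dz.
alpha ∧ beta = (y*(2*x - z)) dx ∧ dy + (x*y + 2*z^2) dx ∧ dz + (y*(y + 4*z)) dy ∧ dz

Distribute the wedge, using dx_i ∧ dx_j = -dx_j ∧ dx_i and dx_i ∧ dx_i = 0. For each pair (i, j) with i < j, the coefficient of dx_i ∧ dx_j in alpha ∧ beta is (alpha_i * beta_j - alpha_j * beta_i). Collecting: alpha ∧ beta = (y*(2*x - z)) dx ∧ dy + (x*y + 2*z^2) dx ∧ dz + (y*(y + 4*z)) dy ∧ dz.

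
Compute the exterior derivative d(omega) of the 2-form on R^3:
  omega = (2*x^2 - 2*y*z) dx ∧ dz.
d(omega) = (2*z) dx ∧ dy ∧ dz

For a 2-form omega = sum_{i<j} g_{ij} dx_i ∧ dx_j, the exterior derivative is
  d(omega) = sum_{i<j} d(g_{ij}) ∧ dx_i ∧ dx_j = sum_{i<j, k} (∂g_{ij}/∂x_k) dx_k ∧ dx_i ∧ dx_j.
Expand each term, using dx_k ∧ dx_i ∧ dx_j = sgn(permutation) dx_{(a)} ∧ dx_{(b)} ∧ dx_{(c)} with (a < b < c) sorted:
  d(2*x^2 - 2*y*z) includes (∂/∂y)(2*x^2 - 2*y*z) dy = (-2*z) dy, which multiplied by dx ∧ dz gives (2*z) dx ∧ dy ∧ dz
Collecting like 3-forms: d(omega) = (2*z) dx ∧ dy ∧ dz.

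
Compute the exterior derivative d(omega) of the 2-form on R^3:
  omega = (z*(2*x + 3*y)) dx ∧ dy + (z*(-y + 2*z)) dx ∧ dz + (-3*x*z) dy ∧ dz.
d(omega) = (2*x + 3*y - 2*z) dx ∧ dy ∧ dz

For a 2-form omega = sum_{i<j} g_{ij} dx_i ∧ dx_j, the exterior derivative is
  d(omega) = sum_{i<j} d(g_{ij}) ∧ dx_i ∧ dx_j = sum_{i<j, k} (∂g_{ij}/∂x_k) dx_k ∧ dx_i ∧ dx_j.
Expand each term, using dx_k ∧ dx_i ∧ dx_j = sgn(permutation) dx_{(a)} ∧ dx_{(b)} ∧ dx_{(c)} with (a < b < c) sorted:
  d(z*(2*x + 3*y)) includes (∂/∂z)(z*(2*x + 3*y)) dz = (2*x + 3*y) dz, which multiplied by dx ∧ dy gives (2*x + 3*y) dx ∧ dy ∧ dz
  d(z*(-y + 2*z)) includes (∂/∂y)(z*(-y + 2*z)) dy = (-z) dy, which multiplied by dx ∧ dz gives (z) dx ∧ dy ∧ dz
  d(-3*x*z) includes (∂/∂x)(-3*x*z) dx = (-3*z) dx, which multiplied by dy ∧ dz gives (-3*z) dx ∧ dy ∧ dz
Collecting like 3-forms: d(omega) = (2*x + 3*y - 2*z) dx ∧ dy ∧ dz.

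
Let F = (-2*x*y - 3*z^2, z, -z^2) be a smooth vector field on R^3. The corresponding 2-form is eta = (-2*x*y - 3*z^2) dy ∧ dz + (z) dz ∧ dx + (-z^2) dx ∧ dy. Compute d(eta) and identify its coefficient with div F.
d(eta) = (-2*y - 2*z) dx ∧ dy ∧ dz; div F = -2*y - 2*z

For a 2-form in R^3 of the form above, applying d gives a 3-form with coefficient ∂P/∂x + ∂Q/∂y + ∂R/∂z:
  ∂P/∂x = -2*y
  ∂Q/∂y = 0
  ∂R/∂z = -2*z
Sum = -2*y - 2*z, which is exactly div F.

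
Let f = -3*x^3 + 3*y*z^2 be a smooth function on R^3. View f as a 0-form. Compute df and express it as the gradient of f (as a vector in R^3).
df = (-9*x^2) dx + (3*z^2) dy + (6*y*z) dz; grad f = (-9*x^2, 3*z^2, 6*y*z)

For a 0-form f, d f = (∂f/∂x) dx + (∂f/∂y) dy + (∂f/∂z) dz. The components of the vector representation are exactly the entries of grad f in Cartesian coordinates:
  ∂f/∂x = -9*x^2
  ∂f/∂y = 3*z^2
  ∂f/∂z = 6*y*z.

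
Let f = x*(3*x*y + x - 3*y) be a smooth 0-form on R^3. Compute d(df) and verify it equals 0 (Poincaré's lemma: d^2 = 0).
d(df) = 0

Step 1: df = sum_i (∂f/∂x_i) dx_i = (6*x*y + 2*x - 3*y) dx + (3*x*(x - 1)) dy + (0) dz.
Step 2: Apply d again. Using the 1-form formula, the coefficient of dx ∧ dy in d(df) is ∂^2 f/∂x ∂y - ∂^2 f/∂y ∂x = (6*x - 3) - (6*x - 3) = 0 (equality of mixed partials for smooth f).
Similarly for dx ∧ dz and dy ∧ dz — all coefficients vanish. So d(df) = 0.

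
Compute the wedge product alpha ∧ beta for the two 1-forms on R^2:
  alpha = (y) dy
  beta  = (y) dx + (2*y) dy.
alpha ∧ beta = (-y^2) dx ∧ dy

Distribute the wedge, using dx_i ∧ dx_j = -dx_j ∧ dx_i and dx_i ∧ dx_i = 0. For each pair (i, j) with i < j, the coefficient of dx_i ∧ dx_j in alpha ∧ beta is (alpha_i * beta_j - alpha_j * beta_i). Collecting: alpha ∧ beta = (-y^2) dx ∧ dy.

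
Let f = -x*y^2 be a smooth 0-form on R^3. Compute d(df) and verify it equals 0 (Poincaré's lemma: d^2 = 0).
d(df) = 0

Step 1: df = sum_i (∂f/∂x_i) dx_i = (-y^2) dx + (-2*x*y) dy + (0) dz.
Step 2: Apply d again. Using the 1-form formula, the coefficient of dx ∧ dy in d(df) is ∂^2 f/∂x ∂y - ∂^2 f/∂y ∂x = (-2*y) - (-2*y) = 0 (equality of mixed partials for smooth f).
Similarly for dx ∧ dz and dy ∧ dz — all coefficients vanish. So d(df) = 0.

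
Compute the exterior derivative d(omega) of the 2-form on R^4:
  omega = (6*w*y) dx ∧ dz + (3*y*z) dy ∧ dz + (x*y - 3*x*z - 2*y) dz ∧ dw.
d(omega) = (-6*w) dx ∧ dy ∧ dz + (7*y - 3*z) dx ∧ dz ∧ dw + (x - 2) dy ∧ dz ∧ dw

For a 2-form omega = sum_{i<j} g_{ij} dx_i ∧ dx_j, the exterior derivative is
  d(omega) = sum_{i<j} d(g_{ij}) ∧ dx_i ∧ dx_j = sum_{i<j, k} (∂g_{ij}/∂x_k) dx_k ∧ dx_i ∧ dx_j.
Expand each term, using dx_k ∧ dx_i ∧ dx_j = sgn(permutation) dx_{(a)} ∧ dx_{(b)} ∧ dx_{(c)} with (a < b < c) sorted:
  d(6*w*y) includes (∂/∂y)(6*w*y) dy = (6*w) dy, which multiplied by dx ∧ dz gives (-6*w) dx ∧ dy ∧ dz
  d(6*w*y) includes (∂/∂w)(6*w*y) dw = (6*y) dw, which multiplied by dx ∧ dz gives (6*y) dx ∧ dz ∧ dw
  d(x*y - 3*x*z - 2*y) includes (∂/∂x)(x*y - 3*x*z - 2*y) dx = (y - 3*z) dx, which multiplied by dz ∧ dw gives (y - 3*z) dx ∧ dz ∧ dw
  d(x*y - 3*x*z - 2*y) includes (∂/∂y)(x*y - 3*x*z - 2*y) dy = (x - 2) dy, which multiplied by dz ∧ dw gives (x - 2) dy ∧ dz ∧ dw
Collecting like 3-forms: d(omega) = (-6*w) dx ∧ dy ∧ dz + (7*y - 3*z) dx ∧ dz ∧ dw + (x - 2) dy ∧ dz ∧ dw.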